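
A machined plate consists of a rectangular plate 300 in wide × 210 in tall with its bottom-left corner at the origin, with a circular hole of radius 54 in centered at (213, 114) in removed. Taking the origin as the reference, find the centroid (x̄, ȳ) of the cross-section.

x̄ = 139.28 in, ȳ = 103.47 in

Part | A | x̄ᵢ | ȳᵢ | A·x̄ᵢ | A·ȳᵢ
plate | 63000.00 | 150.00 | 105.00 | 9450000.00 | 6615000.00
hole | -9160.88 | 213.00 | 114.00 | -1951268.33 | -1044340.80
Σ | 53839.12 |  |  | 7498731.67 | 5570659.20
x̄ = 7498731.67 / 53839.12 = 139.28 in
ȳ = 5570659.20 / 53839.12 = 103.47 in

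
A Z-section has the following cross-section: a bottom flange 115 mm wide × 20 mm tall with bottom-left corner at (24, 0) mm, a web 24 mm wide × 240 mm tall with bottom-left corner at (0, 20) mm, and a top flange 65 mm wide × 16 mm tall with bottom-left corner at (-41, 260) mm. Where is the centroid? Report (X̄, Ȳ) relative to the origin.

X̄ = 27.22 mm, Ȳ = 121.77 mm

Part | A | x̄ᵢ | ȳᵢ | A·x̄ᵢ | A·ȳᵢ
bottom flange | 2300.00 | 81.50 | 10.00 | 187450.00 | 23000.00
web | 5760.00 | 12.00 | 140.00 | 69120.00 | 806400.00
top flange | 1040.00 | -8.50 | 268.00 | -8840.00 | 278720.00
Σ | 9100.00 |  |  | 247730.00 | 1108120.00
X̄ = 247730.00 / 9100.00 = 27.22 mm
Ȳ = 1108120.00 / 9100.00 = 121.77 mm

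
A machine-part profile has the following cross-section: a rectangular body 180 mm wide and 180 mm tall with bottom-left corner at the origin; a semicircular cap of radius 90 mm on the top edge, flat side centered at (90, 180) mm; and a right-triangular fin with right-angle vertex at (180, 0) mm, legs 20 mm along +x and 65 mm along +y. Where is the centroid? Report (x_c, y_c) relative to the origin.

rectangular body: A = 180 × 180 = 32400.00, centroid at (90.00, 90.00).
semicircular top: A = ½π·90² = 12723.45, centroid at (90.00, 218.20).
triangular fin: A = ½·20·65 = 650.00, centroid at (186.67, 21.67).
ΣA = 45773.45 mm², ΣAx_c = 4182443.86 mm³, ΣAy_c = 5706304.38 mm³.
x_c = 4182443.86/45773.45 = 91.37 mm; y_c = 5706304.38/45773.45 = 124.66 mm.

x_c = 91.37 mm, y_c = 124.66 mm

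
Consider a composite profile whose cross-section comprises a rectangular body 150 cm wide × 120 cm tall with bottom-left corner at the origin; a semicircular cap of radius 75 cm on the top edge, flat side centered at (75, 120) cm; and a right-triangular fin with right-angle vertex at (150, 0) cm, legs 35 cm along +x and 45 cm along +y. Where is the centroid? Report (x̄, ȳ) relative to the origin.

rectangular body: A = 150 × 120 = 18000.00, centroid at (75.00, 60.00).
semicircular top: A = ½π·75² = 8835.73, centroid at (75.00, 151.83).
triangular fin: A = ½·35·45 = 787.50, centroid at (161.67, 15.00).
ΣA = 27623.23 cm²
ΣAx̄ = (18000.00)(75.00) + (8835.73)(75.00) + (787.50)(161.67) = 2139992.20 cm³
ΣAȳ = (18000.00)(60.00) + (8835.73)(151.83) + (787.50)(15.00) = 2433350.02 cm³
x̄ = 2139992.20 / 27623.23 = 77.47 cm
ȳ = 2433350.02 / 27623.23 = 88.09 cm

x̄ = 77.47 cm, ȳ = 88.09 cm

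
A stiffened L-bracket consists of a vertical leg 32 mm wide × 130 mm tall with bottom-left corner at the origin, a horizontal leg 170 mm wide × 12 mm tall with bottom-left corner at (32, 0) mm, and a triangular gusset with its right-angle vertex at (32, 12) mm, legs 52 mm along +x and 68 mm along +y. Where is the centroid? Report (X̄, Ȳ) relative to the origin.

Part | A | x̄ᵢ | ȳᵢ | A·x̄ᵢ | A·ȳᵢ
vertical leg | 4160.00 | 16.00 | 65.00 | 66560.00 | 270400.00
horizontal leg | 2040.00 | 117.00 | 6.00 | 238680.00 | 12240.00
gusset | 1768.00 | 49.33 | 34.67 | 87221.33 | 61290.67
Σ | 7968.00 |  |  | 392461.33 | 343930.67
X̄ = 392461.33 / 7968.00 = 49.25 mm
Ȳ = 343930.67 / 7968.00 = 43.16 mm

X̄ = 49.25 mm, Ȳ = 43.16 mm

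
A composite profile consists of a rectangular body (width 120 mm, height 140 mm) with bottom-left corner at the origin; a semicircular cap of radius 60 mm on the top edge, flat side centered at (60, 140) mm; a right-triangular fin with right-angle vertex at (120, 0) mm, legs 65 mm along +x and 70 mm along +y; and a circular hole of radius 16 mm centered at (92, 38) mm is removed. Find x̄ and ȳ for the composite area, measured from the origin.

Part | A | x̄ᵢ | ȳᵢ | A·x̄ᵢ | A·ȳᵢ
rectangular body | 16800.00 | 60.00 | 70.00 | 1008000.00 | 1176000.00
semicircular top | 5654.87 | 60.00 | 165.46 | 339292.01 | 935681.35
triangular fin | 2275.00 | 141.67 | 23.33 | 322291.67 | 53083.33
hole | -804.25 | 92.00 | 38.00 | -73990.79 | -30561.41
Σ | 23925.62 |  |  | 1595592.88 | 2134203.27
x̄ = 1595592.88 / 23925.62 = 66.69 mm
ȳ = 2134203.27 / 23925.62 = 89.20 mm

x̄ = 66.69 mm, ȳ = 89.20 mm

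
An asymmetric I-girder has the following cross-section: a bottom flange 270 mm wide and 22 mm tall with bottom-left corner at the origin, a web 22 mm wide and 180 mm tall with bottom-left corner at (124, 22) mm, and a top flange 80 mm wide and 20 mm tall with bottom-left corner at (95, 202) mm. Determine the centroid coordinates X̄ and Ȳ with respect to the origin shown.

X̄ = 135.00 mm, Ȳ = 73.74 mm

Part | A | x̄ᵢ | ȳᵢ | A·x̄ᵢ | A·ȳᵢ
bottom flange | 5940.00 | 135.00 | 11.00 | 801900.00 | 65340.00
web | 3960.00 | 135.00 | 112.00 | 534600.00 | 443520.00
top flange | 1600.00 | 135.00 | 212.00 | 216000.00 | 339200.00
Σ | 11500.00 |  |  | 1552500.00 | 848060.00
X̄ = 1552500.00 / 11500.00 = 135.00 mm
Ȳ = 848060.00 / 11500.00 = 73.74 mm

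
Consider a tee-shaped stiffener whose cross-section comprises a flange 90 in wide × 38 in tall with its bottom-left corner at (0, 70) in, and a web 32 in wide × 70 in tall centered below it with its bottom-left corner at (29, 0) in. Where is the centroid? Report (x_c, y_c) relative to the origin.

web: A = 32 × 70 = 2240.00, centroid at (45.00, 35.00).
flange: A = 90 × 38 = 3420.00, centroid at (45.00, 89.00).
ΣA = 5660.00 in²
ΣAx_c = (2240.00)(45.00) + (3420.00)(45.00) = 254700.00 in³
ΣAy_c = (2240.00)(35.00) + (3420.00)(89.00) = 382780.00 in³
x_c = 254700.00 / 5660.00 = 45.00 in
y_c = 382780.00 / 5660.00 = 67.63 in

x_c = 45.00 in, y_c = 67.63 in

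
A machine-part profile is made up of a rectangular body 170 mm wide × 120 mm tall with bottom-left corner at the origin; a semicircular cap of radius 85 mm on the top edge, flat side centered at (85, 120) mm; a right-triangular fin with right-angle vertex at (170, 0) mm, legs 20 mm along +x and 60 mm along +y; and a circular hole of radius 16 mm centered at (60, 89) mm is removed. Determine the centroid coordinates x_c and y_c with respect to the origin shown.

Part | A | x̄ᵢ | ȳᵢ | A·x̄ᵢ | A·ȳᵢ
rectangular body | 20400.00 | 85.00 | 60.00 | 1734000.00 | 1224000.00
semicircular top | 11349.00 | 85.00 | 156.08 | 964665.29 | 1771297.08
triangular fin | 600.00 | 176.67 | 20.00 | 106000.00 | 12000.00
hole | -804.25 | 60.00 | 89.00 | -48254.86 | -71578.05
Σ | 31544.76 |  |  | 2756410.43 | 2935719.03
x_c = 2756410.43 / 31544.76 = 87.38 mm
y_c = 2935719.03 / 31544.76 = 93.07 mm

x_c = 87.38 mm, y_c = 93.07 mm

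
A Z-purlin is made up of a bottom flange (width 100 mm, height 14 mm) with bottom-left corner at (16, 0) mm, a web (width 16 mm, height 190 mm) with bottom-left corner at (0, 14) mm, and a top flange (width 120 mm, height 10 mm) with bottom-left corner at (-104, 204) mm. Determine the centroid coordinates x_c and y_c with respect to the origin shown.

x_c = 11.33 mm, y_c = 104.96 mm

bottom flange: A = 100 × 14 = 1400.00, centroid at (66.00, 7.00).
web: A = 16 × 190 = 3040.00, centroid at (8.00, 109.00).
top flange: A = 120 × 10 = 1200.00, centroid at (-44.00, 209.00).
ΣA = 5640.00 mm², ΣAx_c = 63920.00 mm³, ΣAy_c = 591960.00 mm³.
x_c = 63920.00/5640.00 = 11.33 mm; y_c = 591960.00/5640.00 = 104.96 mm.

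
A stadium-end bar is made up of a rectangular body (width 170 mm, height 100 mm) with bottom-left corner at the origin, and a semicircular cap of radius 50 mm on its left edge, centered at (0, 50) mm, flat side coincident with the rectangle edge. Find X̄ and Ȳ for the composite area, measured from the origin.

X̄ = 65.07 mm, Ȳ = 50.00 mm

rectangular body: A = 170 × 100 = 17000.00, centroid at (85.00, 50.00).
semicircular end: A = ½π·50² = 3926.99, centroid at (-21.22, 50.00).
ΣA = 20926.99 mm²
ΣAX̄ = (17000.00)(85.00) + (3926.99)(-21.22) = 1361666.67 mm³
ΣAȲ = (17000.00)(50.00) + (3926.99)(50.00) = 1046349.54 mm³
X̄ = 1361666.67 / 20926.99 = 65.07 mm
Ȳ = 1046349.54 / 20926.99 = 50.00 mm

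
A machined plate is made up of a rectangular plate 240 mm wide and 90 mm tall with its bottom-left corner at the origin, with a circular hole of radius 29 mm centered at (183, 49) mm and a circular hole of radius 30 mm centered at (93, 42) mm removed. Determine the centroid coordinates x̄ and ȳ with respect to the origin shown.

plate: A = 240 × 90 = 21600.00, centroid at (120.00, 45.00).
hole 1: A = −π·29² = -2642.08, centroid at (183.00, 49.00).
hole 2: A = −π·30² = -2827.43, centroid at (93.00, 42.00).
ΣA = 16130.49 mm²
ΣAx̄ = (21600.00)(120.00) + (-2642.08)(183.00) + (-2827.43)(93.00) = 1845548.16 mm³
ΣAȳ = (21600.00)(45.00) + (-2642.08)(49.00) + (-2827.43)(42.00) = 723785.91 mm³
x̄ = 1845548.16 / 16130.49 = 114.41 mm
ȳ = 723785.91 / 16130.49 = 44.87 mm

x̄ = 114.41 mm, ȳ = 44.87 mm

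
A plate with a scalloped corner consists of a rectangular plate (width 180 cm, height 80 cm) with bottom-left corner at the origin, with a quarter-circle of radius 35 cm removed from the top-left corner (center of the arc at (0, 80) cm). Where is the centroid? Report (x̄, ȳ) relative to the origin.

x̄ = 95.38 cm, ȳ = 38.20 cm

Part | A | x̄ᵢ | ȳᵢ | A·x̄ᵢ | A·ȳᵢ
plate | 14400.00 | 90.00 | 40.00 | 1296000.00 | 576000.00
removed quarter-circle | -962.11 | 14.85 | 65.15 | -14291.67 | -62677.35
Σ | 13437.89 |  |  | 1281708.33 | 513322.65
x̄ = 1281708.33 / 13437.89 = 95.38 cm
ȳ = 513322.65 / 13437.89 = 38.20 cm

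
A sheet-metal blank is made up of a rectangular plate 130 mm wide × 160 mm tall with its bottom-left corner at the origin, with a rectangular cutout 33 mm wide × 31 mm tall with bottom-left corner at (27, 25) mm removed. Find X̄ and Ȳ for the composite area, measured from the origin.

plate: A = 130 × 160 = 20800.00, centroid at (65.00, 80.00).
hole: A = −(33 × 31) = -1023.00, centroid at (43.50, 40.50).
ΣA = 19777.00 mm²
ΣAX̄ = (20800.00)(65.00) + (-1023.00)(43.50) = 1307499.50 mm³
ΣAȲ = (20800.00)(80.00) + (-1023.00)(40.50) = 1622568.50 mm³
X̄ = 1307499.50 / 19777.00 = 66.11 mm
Ȳ = 1622568.50 / 19777.00 = 82.04 mm

X̄ = 66.11 mm, Ȳ = 82.04 mm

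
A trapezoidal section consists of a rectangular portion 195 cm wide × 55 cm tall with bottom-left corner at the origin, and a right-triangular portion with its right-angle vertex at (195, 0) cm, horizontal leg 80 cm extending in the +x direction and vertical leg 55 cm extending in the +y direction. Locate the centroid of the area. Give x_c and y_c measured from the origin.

x_c = 118.63 cm, y_c = 25.94 cm

rectangular portion: A = 195 × 55 = 10725.00, centroid at (97.50, 27.50).
triangular portion: A = ½·80·55 = 2200.00, centroid at (221.67, 18.33).
ΣA = 12925.00 cm²
ΣAx_c = (10725.00)(97.50) + (2200.00)(221.67) = 1533354.17 cm³
ΣAy_c = (10725.00)(27.50) + (2200.00)(18.33) = 335270.83 cm³
x_c = 1533354.17 / 12925.00 = 118.63 cm
y_c = 335270.83 / 12925.00 = 25.94 cm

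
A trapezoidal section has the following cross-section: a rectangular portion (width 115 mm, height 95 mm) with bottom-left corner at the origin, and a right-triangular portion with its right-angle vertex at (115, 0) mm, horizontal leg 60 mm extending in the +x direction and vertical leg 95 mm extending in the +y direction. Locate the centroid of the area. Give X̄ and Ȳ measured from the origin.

rectangular portion: A = 115 × 95 = 10925.00, centroid at (57.50, 47.50).
triangular portion: A = ½·60·95 = 2850.00, centroid at (135.00, 31.67).
ΣA = 13775.00 mm²
ΣAX̄ = (10925.00)(57.50) + (2850.00)(135.00) = 1012937.50 mm³
ΣAȲ = (10925.00)(47.50) + (2850.00)(31.67) = 609187.50 mm³
X̄ = 1012937.50 / 13775.00 = 73.53 mm
Ȳ = 609187.50 / 13775.00 = 44.22 mm

X̄ = 73.53 mm, Ȳ = 44.22 mm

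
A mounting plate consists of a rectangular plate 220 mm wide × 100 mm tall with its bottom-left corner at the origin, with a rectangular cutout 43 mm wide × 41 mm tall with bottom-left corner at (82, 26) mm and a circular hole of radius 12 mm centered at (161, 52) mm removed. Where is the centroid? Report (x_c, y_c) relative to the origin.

x_c = 109.41 mm, y_c = 50.27 mm

plate: A = 220 × 100 = 22000.00, centroid at (110.00, 50.00).
hole 1: A = −(43 × 41) = -1763.00, centroid at (103.50, 46.50).
hole 2: A = −π·12² = -452.39, centroid at (161.00, 52.00).
ΣA = 19784.61 mm²
ΣAx_c = (22000.00)(110.00) + (-1763.00)(103.50) + (-452.39)(161.00) = 2164694.82 mm³
ΣAy_c = (22000.00)(50.00) + (-1763.00)(46.50) + (-452.39)(52.00) = 994496.25 mm³
x_c = 2164694.82 / 19784.61 = 109.41 mm
y_c = 994496.25 / 19784.61 = 50.27 mm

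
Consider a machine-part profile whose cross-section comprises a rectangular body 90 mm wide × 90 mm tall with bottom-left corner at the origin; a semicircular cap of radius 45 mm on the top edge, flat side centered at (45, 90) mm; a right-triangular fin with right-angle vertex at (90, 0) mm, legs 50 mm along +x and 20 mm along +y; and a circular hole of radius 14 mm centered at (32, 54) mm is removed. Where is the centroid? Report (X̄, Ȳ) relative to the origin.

Part | A | x̄ᵢ | ȳᵢ | A·x̄ᵢ | A·ȳᵢ
rectangular body | 8100.00 | 45.00 | 45.00 | 364500.00 | 364500.00
semicircular top | 3180.86 | 45.00 | 109.10 | 143138.82 | 347027.63
triangular fin | 500.00 | 106.67 | 6.67 | 53333.33 | 3333.33
hole | -615.75 | 32.00 | 54.00 | -19704.07 | -33250.62
Σ | 11165.11 |  |  | 541268.08 | 681610.35
X̄ = 541268.08 / 11165.11 = 48.48 mm
Ȳ = 681610.35 / 11165.11 = 61.05 mm

X̄ = 48.48 mm, Ȳ = 61.05 mm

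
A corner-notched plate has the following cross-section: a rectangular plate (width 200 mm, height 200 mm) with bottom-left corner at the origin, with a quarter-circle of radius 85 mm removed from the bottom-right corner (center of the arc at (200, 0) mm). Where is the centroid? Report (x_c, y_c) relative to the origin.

plate: A = 200 × 200 = 40000.00, centroid at (100.00, 100.00).
removed quarter-circle: A = −¼π·85² = -5674.50, centroid at (163.92, 36.08).
ΣA = 34325.50 mm²
ΣAx_c = (40000.00)(100.00) + (-5674.50)(163.92) = 3069807.99 mm³
ΣAy_c = (40000.00)(100.00) + (-5674.50)(36.08) = 3795291.67 mm³
x_c = 3069807.99 / 34325.50 = 89.43 mm
y_c = 3795291.67 / 34325.50 = 110.57 mm

x_c = 89.43 mm, y_c = 110.57 mm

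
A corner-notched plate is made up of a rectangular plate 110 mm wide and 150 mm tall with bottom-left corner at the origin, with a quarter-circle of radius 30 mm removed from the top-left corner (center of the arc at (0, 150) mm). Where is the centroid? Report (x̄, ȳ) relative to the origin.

plate: A = 110 × 150 = 16500.00, centroid at (55.00, 75.00).
removed quarter-circle: A = −¼π·30² = -706.86, centroid at (12.73, 137.27).
ΣA = 15793.14 mm², ΣAx̄ = 898500.00 mm³, ΣAȳ = 1140471.25 mm³.
x̄ = 898500.00/15793.14 = 56.89 mm; ȳ = 1140471.25/15793.14 = 72.21 mm.

x̄ = 56.89 mm, ȳ = 72.21 mm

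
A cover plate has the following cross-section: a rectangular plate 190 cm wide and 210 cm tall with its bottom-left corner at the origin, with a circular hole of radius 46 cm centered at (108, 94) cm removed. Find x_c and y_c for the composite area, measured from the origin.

x_c = 92.40 cm, y_c = 107.20 cm

plate: A = 190 × 210 = 39900.00, centroid at (95.00, 105.00).
hole: A = −π·46² = -6647.61, centroid at (108.00, 94.00).
ΣA = 33252.39 cm²
ΣAx_c = (39900.00)(95.00) + (-6647.61)(108.00) = 3072558.11 cm³
ΣAy_c = (39900.00)(105.00) + (-6647.61)(94.00) = 3564624.65 cm³
x_c = 3072558.11 / 33252.39 = 92.40 cm
y_c = 3564624.65 / 33252.39 = 107.20 cm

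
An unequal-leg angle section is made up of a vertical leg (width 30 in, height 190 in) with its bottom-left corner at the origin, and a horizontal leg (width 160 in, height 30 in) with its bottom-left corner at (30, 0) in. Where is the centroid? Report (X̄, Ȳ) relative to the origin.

vertical leg: A = 30 × 190 = 5700.00, centroid at (15.00, 95.00).
horizontal leg: A = 160 × 30 = 4800.00, centroid at (110.00, 15.00).
ΣA = 10500.00 in²
ΣAX̄ = (5700.00)(15.00) + (4800.00)(110.00) = 613500.00 in³
ΣAȲ = (5700.00)(95.00) + (4800.00)(15.00) = 613500.00 in³
X̄ = 613500.00 / 10500.00 = 58.43 in
Ȳ = 613500.00 / 10500.00 = 58.43 in

X̄ = 58.43 in, Ȳ = 58.43 in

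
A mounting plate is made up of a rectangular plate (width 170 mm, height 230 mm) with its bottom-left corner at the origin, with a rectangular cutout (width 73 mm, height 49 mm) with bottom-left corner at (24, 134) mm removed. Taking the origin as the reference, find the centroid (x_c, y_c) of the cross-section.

x_c = 87.47 mm, y_c = 110.62 mm

plate: A = 170 × 230 = 39100.00, centroid at (85.00, 115.00).
hole: A = −(73 × 49) = -3577.00, centroid at (60.50, 158.50).
ΣA = 35523.00 mm²
ΣAx_c = (39100.00)(85.00) + (-3577.00)(60.50) = 3107091.50 mm³
ΣAy_c = (39100.00)(115.00) + (-3577.00)(158.50) = 3929545.50 mm³
x_c = 3107091.50 / 35523.00 = 87.47 mm
y_c = 3929545.50 / 35523.00 = 110.62 mm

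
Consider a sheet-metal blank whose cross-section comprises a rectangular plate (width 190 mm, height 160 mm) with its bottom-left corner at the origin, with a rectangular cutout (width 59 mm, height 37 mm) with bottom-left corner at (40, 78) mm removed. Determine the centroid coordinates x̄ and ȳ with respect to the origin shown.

plate: A = 190 × 160 = 30400.00, centroid at (95.00, 80.00).
hole: A = −(59 × 37) = -2183.00, centroid at (69.50, 96.50).
ΣA = 28217.00 mm², ΣAx̄ = 2736281.50 mm³, ΣAȳ = 2221340.50 mm³.
x̄ = 2736281.50/28217.00 = 96.97 mm; ȳ = 2221340.50/28217.00 = 78.72 mm.

x̄ = 96.97 mm, ȳ = 78.72 mm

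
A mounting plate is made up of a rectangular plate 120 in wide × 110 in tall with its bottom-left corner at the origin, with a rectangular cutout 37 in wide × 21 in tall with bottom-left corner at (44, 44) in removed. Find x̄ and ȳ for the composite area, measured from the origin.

x̄ = 59.84 in, ȳ = 55.03 in

plate: A = 120 × 110 = 13200.00, centroid at (60.00, 55.00).
hole: A = −(37 × 21) = -777.00, centroid at (62.50, 54.50).
ΣA = 12423.00 in²
ΣAx̄ = (13200.00)(60.00) + (-777.00)(62.50) = 743437.50 in³
ΣAȳ = (13200.00)(55.00) + (-777.00)(54.50) = 683653.50 in³
x̄ = 743437.50 / 12423.00 = 59.84 in
ȳ = 683653.50 / 12423.00 = 55.03 in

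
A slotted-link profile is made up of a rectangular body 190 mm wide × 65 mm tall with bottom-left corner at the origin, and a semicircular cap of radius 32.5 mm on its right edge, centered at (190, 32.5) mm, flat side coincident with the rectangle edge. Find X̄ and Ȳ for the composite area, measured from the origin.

Part | A | x̄ᵢ | ȳᵢ | A·x̄ᵢ | A·ȳᵢ
rectangular body | 12350.00 | 95.00 | 32.50 | 1173250.00 | 401375.00
semicircular end | 1659.15 | 203.79 | 32.50 | 338124.60 | 53922.49
Σ | 14009.15 |  |  | 1511374.60 | 455297.49
X̄ = 1511374.60 / 14009.15 = 107.88 mm
Ȳ = 455297.49 / 14009.15 = 32.50 mm

X̄ = 107.88 mm, Ȳ = 32.50 mm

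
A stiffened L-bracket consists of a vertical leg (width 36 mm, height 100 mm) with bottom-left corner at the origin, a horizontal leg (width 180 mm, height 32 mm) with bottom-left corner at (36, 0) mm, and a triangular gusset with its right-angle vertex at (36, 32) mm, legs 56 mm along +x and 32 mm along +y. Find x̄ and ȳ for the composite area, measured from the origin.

x̄ = 81.86 mm, ȳ = 30.26 mm

Part | A | x̄ᵢ | ȳᵢ | A·x̄ᵢ | A·ȳᵢ
vertical leg | 3600.00 | 18.00 | 50.00 | 64800.00 | 180000.00
horizontal leg | 5760.00 | 126.00 | 16.00 | 725760.00 | 92160.00
gusset | 896.00 | 54.67 | 42.67 | 48981.33 | 38229.33
Σ | 10256.00 |  |  | 839541.33 | 310389.33
x̄ = 839541.33 / 10256.00 = 81.86 mm
ȳ = 310389.33 / 10256.00 = 30.26 mm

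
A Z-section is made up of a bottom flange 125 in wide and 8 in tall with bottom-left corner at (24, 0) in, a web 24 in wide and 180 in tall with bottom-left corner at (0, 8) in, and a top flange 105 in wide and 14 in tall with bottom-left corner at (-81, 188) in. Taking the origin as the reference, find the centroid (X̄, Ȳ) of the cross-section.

Part | A | x̄ᵢ | ȳᵢ | A·x̄ᵢ | A·ȳᵢ
bottom flange | 1000.00 | 86.50 | 4.00 | 86500.00 | 4000.00
web | 4320.00 | 12.00 | 98.00 | 51840.00 | 423360.00
top flange | 1470.00 | -28.50 | 195.00 | -41895.00 | 286650.00
Σ | 6790.00 |  |  | 96445.00 | 714010.00
X̄ = 96445.00 / 6790.00 = 14.20 in
Ȳ = 714010.00 / 6790.00 = 105.16 in

X̄ = 14.20 in, Ȳ = 105.16 in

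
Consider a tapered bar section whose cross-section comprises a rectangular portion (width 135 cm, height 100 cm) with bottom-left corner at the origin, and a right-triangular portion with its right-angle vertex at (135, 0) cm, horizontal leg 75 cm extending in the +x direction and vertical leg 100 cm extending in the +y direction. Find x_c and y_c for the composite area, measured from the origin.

rectangular portion: A = 135 × 100 = 13500.00, centroid at (67.50, 50.00).
triangular portion: A = ½·75·100 = 3750.00, centroid at (160.00, 33.33).
ΣA = 17250.00 cm²
ΣAx_c = (13500.00)(67.50) + (3750.00)(160.00) = 1511250.00 cm³
ΣAy_c = (13500.00)(50.00) + (3750.00)(33.33) = 800000.00 cm³
x_c = 1511250.00 / 17250.00 = 87.61 cm
y_c = 800000.00 / 17250.00 = 46.38 cm

x_c = 87.61 cm, y_c = 46.38 cm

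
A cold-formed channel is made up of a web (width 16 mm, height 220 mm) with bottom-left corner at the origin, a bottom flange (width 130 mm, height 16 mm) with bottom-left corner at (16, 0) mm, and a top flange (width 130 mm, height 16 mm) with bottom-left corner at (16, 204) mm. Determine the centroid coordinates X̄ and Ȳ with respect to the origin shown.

X̄ = 47.54 mm, Ȳ = 110.00 mm

Part | A | x̄ᵢ | ȳᵢ | A·x̄ᵢ | A·ȳᵢ
web | 3520.00 | 8.00 | 110.00 | 28160.00 | 387200.00
bottom flange | 2080.00 | 81.00 | 8.00 | 168480.00 | 16640.00
top flange | 2080.00 | 81.00 | 212.00 | 168480.00 | 440960.00
Σ | 7680.00 |  |  | 365120.00 | 844800.00
X̄ = 365120.00 / 7680.00 = 47.54 mm
Ȳ = 844800.00 / 7680.00 = 110.00 mm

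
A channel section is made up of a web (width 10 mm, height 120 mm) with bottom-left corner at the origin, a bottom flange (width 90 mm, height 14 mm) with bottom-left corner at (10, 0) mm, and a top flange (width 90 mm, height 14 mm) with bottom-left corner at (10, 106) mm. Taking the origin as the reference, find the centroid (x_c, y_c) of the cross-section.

x_c = 38.87 mm, y_c = 60.00 mm

Part | A | x̄ᵢ | ȳᵢ | A·x̄ᵢ | A·ȳᵢ
web | 1200.00 | 5.00 | 60.00 | 6000.00 | 72000.00
bottom flange | 1260.00 | 55.00 | 7.00 | 69300.00 | 8820.00
top flange | 1260.00 | 55.00 | 113.00 | 69300.00 | 142380.00
Σ | 3720.00 |  |  | 144600.00 | 223200.00
x_c = 144600.00 / 3720.00 = 38.87 mm
y_c = 223200.00 / 3720.00 = 60.00 mm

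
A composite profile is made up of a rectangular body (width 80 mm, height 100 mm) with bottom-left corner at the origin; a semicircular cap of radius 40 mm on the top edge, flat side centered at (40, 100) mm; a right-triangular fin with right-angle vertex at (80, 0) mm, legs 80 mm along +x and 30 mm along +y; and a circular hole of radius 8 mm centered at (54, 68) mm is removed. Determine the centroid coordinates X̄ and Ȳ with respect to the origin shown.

rectangular body: A = 80 × 100 = 8000.00, centroid at (40.00, 50.00).
semicircular top: A = ½π·40² = 2513.27, centroid at (40.00, 116.98).
triangular fin: A = ½·80·30 = 1200.00, centroid at (106.67, 10.00).
hole: A = −π·8² = -201.06, centroid at (54.00, 68.00).
ΣA = 11512.21 mm²
ΣAX̄ = (8000.00)(40.00) + (2513.27)(40.00) + (1200.00)(106.67) + (-201.06)(54.00) = 537673.62 mm³
ΣAȲ = (8000.00)(50.00) + (2513.27)(116.98) + (1200.00)(10.00) + (-201.06)(68.00) = 692321.87 mm³
X̄ = 537673.62 / 11512.21 = 46.70 mm
Ȳ = 692321.87 / 11512.21 = 60.14 mm

X̄ = 46.70 mm, Ȳ = 60.14 mm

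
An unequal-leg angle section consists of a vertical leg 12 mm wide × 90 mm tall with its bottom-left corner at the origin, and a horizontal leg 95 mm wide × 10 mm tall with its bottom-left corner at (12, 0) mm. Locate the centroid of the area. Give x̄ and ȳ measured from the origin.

x̄ = 31.04 mm, ȳ = 26.28 mm

vertical leg: A = 12 × 90 = 1080.00, centroid at (6.00, 45.00).
horizontal leg: A = 95 × 10 = 950.00, centroid at (59.50, 5.00).
ΣA = 2030.00 mm²
ΣAx̄ = (1080.00)(6.00) + (950.00)(59.50) = 63005.00 mm³
ΣAȳ = (1080.00)(45.00) + (950.00)(5.00) = 53350.00 mm³
x̄ = 63005.00 / 2030.00 = 31.04 mm
ȳ = 53350.00 / 2030.00 = 26.28 mm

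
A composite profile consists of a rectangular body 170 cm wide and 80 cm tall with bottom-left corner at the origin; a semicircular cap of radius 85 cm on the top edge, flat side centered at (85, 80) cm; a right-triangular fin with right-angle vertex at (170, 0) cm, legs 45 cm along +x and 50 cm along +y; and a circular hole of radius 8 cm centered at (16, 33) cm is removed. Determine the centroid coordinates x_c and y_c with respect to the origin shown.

x_c = 89.88 cm, y_c = 72.41 cm

rectangular body: A = 170 × 80 = 13600.00, centroid at (85.00, 40.00).
semicircular top: A = ½π·85² = 11349.00, centroid at (85.00, 116.08).
triangular fin: A = ½·45·50 = 1125.00, centroid at (185.00, 16.67).
hole: A = −π·8² = -201.06, centroid at (16.00, 33.00).
ΣA = 25872.94 cm²
ΣAx_c = (13600.00)(85.00) + (11349.00)(85.00) + (1125.00)(185.00) + (-201.06)(16.00) = 2325573.30 cm³
ΣAy_c = (13600.00)(40.00) + (11349.00)(116.08) + (1125.00)(16.67) + (-201.06)(33.00) = 1873451.90 cm³
x_c = 2325573.30 / 25872.94 = 89.88 cm
y_c = 1873451.90 / 25872.94 = 72.41 cm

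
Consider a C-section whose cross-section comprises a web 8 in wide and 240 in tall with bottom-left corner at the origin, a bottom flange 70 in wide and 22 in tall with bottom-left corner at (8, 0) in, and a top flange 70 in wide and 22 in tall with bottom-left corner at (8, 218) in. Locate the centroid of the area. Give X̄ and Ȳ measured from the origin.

web: A = 8 × 240 = 1920.00, centroid at (4.00, 120.00).
bottom flange: A = 70 × 22 = 1540.00, centroid at (43.00, 11.00).
top flange: A = 70 × 22 = 1540.00, centroid at (43.00, 229.00).
ΣA = 5000.00 in²
ΣAX̄ = (1920.00)(4.00) + (1540.00)(43.00) + (1540.00)(43.00) = 140120.00 in³
ΣAȲ = (1920.00)(120.00) + (1540.00)(11.00) + (1540.00)(229.00) = 600000.00 in³
X̄ = 140120.00 / 5000.00 = 28.02 in
Ȳ = 600000.00 / 5000.00 = 120.00 in

X̄ = 28.02 in, Ȳ = 120.00 in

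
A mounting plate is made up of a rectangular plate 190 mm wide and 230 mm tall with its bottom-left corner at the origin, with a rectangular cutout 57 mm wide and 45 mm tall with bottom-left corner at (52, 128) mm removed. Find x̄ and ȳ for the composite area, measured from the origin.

x̄ = 95.90 mm, ȳ = 112.79 mm

plate: A = 190 × 230 = 43700.00, centroid at (95.00, 115.00).
hole: A = −(57 × 45) = -2565.00, centroid at (80.50, 150.50).
ΣA = 41135.00 mm², ΣAx̄ = 3945017.50 mm³, ΣAȳ = 4639467.50 mm³.
x̄ = 3945017.50/41135.00 = 95.90 mm; ȳ = 4639467.50/41135.00 = 112.79 mm.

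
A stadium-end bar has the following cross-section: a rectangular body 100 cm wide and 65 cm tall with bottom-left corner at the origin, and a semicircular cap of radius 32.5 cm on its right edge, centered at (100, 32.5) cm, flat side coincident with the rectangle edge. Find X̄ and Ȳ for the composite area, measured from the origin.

X̄ = 62.97 cm, Ȳ = 32.50 cm

rectangular body: A = 100 × 65 = 6500.00, centroid at (50.00, 32.50).
semicircular end: A = ½π·32.5² = 1659.15, centroid at (113.79, 32.50).
ΣA = 8159.15 cm², ΣAX̄ = 513800.78 cm³, ΣAȲ = 265172.49 cm³.
X̄ = 513800.78/8159.15 = 62.97 cm; Ȳ = 265172.49/8159.15 = 32.50 cm.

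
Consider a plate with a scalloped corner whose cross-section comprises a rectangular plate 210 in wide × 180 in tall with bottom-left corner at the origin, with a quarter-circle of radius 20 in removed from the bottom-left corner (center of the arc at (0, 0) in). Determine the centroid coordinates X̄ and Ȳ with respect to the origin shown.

plate: A = 210 × 180 = 37800.00, centroid at (105.00, 90.00).
removed quarter-circle: A = −¼π·20² = -314.16, centroid at (8.49, 8.49).
ΣA = 37485.84 in², ΣAX̄ = 3966333.33 in³, ΣAȲ = 3399333.33 in³.
X̄ = 3966333.33/37485.84 = 105.81 in; Ȳ = 3399333.33/37485.84 = 90.68 in.

X̄ = 105.81 in, Ȳ = 90.68 in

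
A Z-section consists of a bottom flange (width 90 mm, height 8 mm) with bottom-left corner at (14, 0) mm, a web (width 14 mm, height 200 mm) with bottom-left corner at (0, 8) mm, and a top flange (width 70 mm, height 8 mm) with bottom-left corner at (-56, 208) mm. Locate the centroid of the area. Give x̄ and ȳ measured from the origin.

Part | A | x̄ᵢ | ȳᵢ | A·x̄ᵢ | A·ȳᵢ
bottom flange | 720.00 | 59.00 | 4.00 | 42480.00 | 2880.00
web | 2800.00 | 7.00 | 108.00 | 19600.00 | 302400.00
top flange | 560.00 | -21.00 | 212.00 | -11760.00 | 118720.00
Σ | 4080.00 |  |  | 50320.00 | 424000.00
x̄ = 50320.00 / 4080.00 = 12.33 mm
ȳ = 424000.00 / 4080.00 = 103.92 mm

x̄ = 12.33 mm, ȳ = 103.92 mm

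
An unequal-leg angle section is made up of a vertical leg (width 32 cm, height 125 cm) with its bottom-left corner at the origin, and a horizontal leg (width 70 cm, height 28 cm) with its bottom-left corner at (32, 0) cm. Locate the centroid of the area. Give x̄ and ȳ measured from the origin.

x̄ = 32.77 cm, ȳ = 46.55 cm

Part | A | x̄ᵢ | ȳᵢ | A·x̄ᵢ | A·ȳᵢ
vertical leg | 4000.00 | 16.00 | 62.50 | 64000.00 | 250000.00
horizontal leg | 1960.00 | 67.00 | 14.00 | 131320.00 | 27440.00
Σ | 5960.00 |  |  | 195320.00 | 277440.00
x̄ = 195320.00 / 5960.00 = 32.77 cm
ȳ = 277440.00 / 5960.00 = 46.55 cm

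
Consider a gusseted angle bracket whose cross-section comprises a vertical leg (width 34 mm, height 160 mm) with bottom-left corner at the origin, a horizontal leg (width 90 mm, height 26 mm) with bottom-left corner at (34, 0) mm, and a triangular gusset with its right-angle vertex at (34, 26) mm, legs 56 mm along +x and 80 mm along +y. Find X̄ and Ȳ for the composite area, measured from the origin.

vertical leg: A = 34 × 160 = 5440.00, centroid at (17.00, 80.00).
horizontal leg: A = 90 × 26 = 2340.00, centroid at (79.00, 13.00).
gusset: A = ½·56·80 = 2240.00, centroid at (52.67, 52.67).
ΣA = 10020.00 mm², ΣAX̄ = 395313.33 mm³, ΣAȲ = 583593.33 mm³.
X̄ = 395313.33/10020.00 = 39.45 mm; Ȳ = 583593.33/10020.00 = 58.24 mm.

X̄ = 39.45 mm, Ȳ = 58.24 mm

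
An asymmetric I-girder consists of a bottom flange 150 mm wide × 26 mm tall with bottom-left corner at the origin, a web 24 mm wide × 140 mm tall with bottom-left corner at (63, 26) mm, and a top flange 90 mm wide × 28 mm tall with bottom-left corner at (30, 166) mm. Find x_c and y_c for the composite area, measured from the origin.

bottom flange: A = 150 × 26 = 3900.00, centroid at (75.00, 13.00).
web: A = 24 × 140 = 3360.00, centroid at (75.00, 96.00).
top flange: A = 90 × 28 = 2520.00, centroid at (75.00, 180.00).
ΣA = 9780.00 mm²
ΣAx_c = (3900.00)(75.00) + (3360.00)(75.00) + (2520.00)(75.00) = 733500.00 mm³
ΣAy_c = (3900.00)(13.00) + (3360.00)(96.00) + (2520.00)(180.00) = 826860.00 mm³
x_c = 733500.00 / 9780.00 = 75.00 mm
y_c = 826860.00 / 9780.00 = 84.55 mm

x_c = 75.00 mm, y_c = 84.55 mm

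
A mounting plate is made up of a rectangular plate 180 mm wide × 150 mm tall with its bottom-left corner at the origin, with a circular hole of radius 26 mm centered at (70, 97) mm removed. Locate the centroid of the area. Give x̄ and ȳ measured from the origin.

x̄ = 91.71 mm, ȳ = 73.12 mm

Part | A | x̄ᵢ | ȳᵢ | A·x̄ᵢ | A·ȳᵢ
plate | 27000.00 | 90.00 | 75.00 | 2430000.00 | 2025000.00
hole | -2123.72 | 70.00 | 97.00 | -148660.16 | -206000.51
Σ | 24876.28 |  |  | 2281339.84 | 1818999.49
x̄ = 2281339.84 / 24876.28 = 91.71 mm
ȳ = 1818999.49 / 24876.28 = 73.12 mm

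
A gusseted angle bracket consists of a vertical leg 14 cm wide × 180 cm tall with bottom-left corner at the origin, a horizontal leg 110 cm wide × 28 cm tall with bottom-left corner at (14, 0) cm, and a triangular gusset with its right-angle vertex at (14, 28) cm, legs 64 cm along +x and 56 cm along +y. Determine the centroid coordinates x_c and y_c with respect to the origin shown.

vertical leg: A = 14 × 180 = 2520.00, centroid at (7.00, 90.00).
horizontal leg: A = 110 × 28 = 3080.00, centroid at (69.00, 14.00).
gusset: A = ½·64·56 = 1792.00, centroid at (35.33, 46.67).
ΣA = 7392.00 cm², ΣAx_c = 293477.33 cm³, ΣAy_c = 353546.67 cm³.
x_c = 293477.33/7392.00 = 39.70 cm; y_c = 353546.67/7392.00 = 47.83 cm.

x_c = 39.70 cm, y_c = 47.83 cm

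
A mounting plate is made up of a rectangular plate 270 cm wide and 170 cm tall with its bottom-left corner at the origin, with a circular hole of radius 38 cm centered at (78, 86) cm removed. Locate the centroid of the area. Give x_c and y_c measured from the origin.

x_c = 141.25 cm, y_c = 84.89 cm

plate: A = 270 × 170 = 45900.00, centroid at (135.00, 85.00).
hole: A = −π·38² = -4536.46, centroid at (78.00, 86.00).
ΣA = 41363.54 cm², ΣAx_c = 5842656.14 cm³, ΣAy_c = 3511364.46 cm³.
x_c = 5842656.14/41363.54 = 141.25 cm; y_c = 3511364.46/41363.54 = 84.89 cm.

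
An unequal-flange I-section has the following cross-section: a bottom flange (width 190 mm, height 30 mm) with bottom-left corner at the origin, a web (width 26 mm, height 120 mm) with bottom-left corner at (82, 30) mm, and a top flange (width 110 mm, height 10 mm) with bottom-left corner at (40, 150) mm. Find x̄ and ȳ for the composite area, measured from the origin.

Part | A | x̄ᵢ | ȳᵢ | A·x̄ᵢ | A·ȳᵢ
bottom flange | 5700.00 | 95.00 | 15.00 | 541500.00 | 85500.00
web | 3120.00 | 95.00 | 90.00 | 296400.00 | 280800.00
top flange | 1100.00 | 95.00 | 155.00 | 104500.00 | 170500.00
Σ | 9920.00 |  |  | 942400.00 | 536800.00
x̄ = 942400.00 / 9920.00 = 95.00 mm
ȳ = 536800.00 / 9920.00 = 54.11 mm

x̄ = 95.00 mm, ȳ = 54.11 mm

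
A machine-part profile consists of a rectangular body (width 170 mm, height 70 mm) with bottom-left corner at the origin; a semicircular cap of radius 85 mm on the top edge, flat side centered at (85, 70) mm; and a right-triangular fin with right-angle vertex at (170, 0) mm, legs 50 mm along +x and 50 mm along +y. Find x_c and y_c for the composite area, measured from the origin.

Part | A | x̄ᵢ | ȳᵢ | A·x̄ᵢ | A·ȳᵢ
rectangular body | 11900.00 | 85.00 | 35.00 | 1011500.00 | 416500.00
semicircular top | 11349.00 | 85.00 | 106.08 | 964665.29 | 1203846.91
triangular fin | 1250.00 | 186.67 | 16.67 | 233333.33 | 20833.33
Σ | 24499.00 |  |  | 2209498.63 | 1641180.24
x_c = 2209498.63 / 24499.00 = 90.19 mm
y_c = 1641180.24 / 24499.00 = 66.99 mm

x_c = 90.19 mm, y_c = 66.99 mm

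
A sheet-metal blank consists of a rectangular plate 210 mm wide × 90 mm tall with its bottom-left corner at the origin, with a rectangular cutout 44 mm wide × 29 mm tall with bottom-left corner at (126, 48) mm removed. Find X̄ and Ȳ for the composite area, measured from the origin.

X̄ = 101.89 mm, Ȳ = 43.73 mm

plate: A = 210 × 90 = 18900.00, centroid at (105.00, 45.00).
hole: A = −(44 × 29) = -1276.00, centroid at (148.00, 62.50).
ΣA = 17624.00 mm², ΣAX̄ = 1795652.00 mm³, ΣAȲ = 770750.00 mm³.
X̄ = 1795652.00/17624.00 = 101.89 mm; Ȳ = 770750.00/17624.00 = 43.73 mm.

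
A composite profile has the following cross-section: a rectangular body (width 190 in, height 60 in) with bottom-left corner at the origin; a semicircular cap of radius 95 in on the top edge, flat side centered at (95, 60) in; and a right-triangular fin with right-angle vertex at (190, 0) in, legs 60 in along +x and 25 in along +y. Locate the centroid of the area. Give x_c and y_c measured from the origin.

rectangular body: A = 190 × 60 = 11400.00, centroid at (95.00, 30.00).
semicircular top: A = ½π·95² = 14176.44, centroid at (95.00, 100.32).
triangular fin: A = ½·60·25 = 750.00, centroid at (210.00, 8.33).
ΣA = 26326.44 in²
ΣAx_c = (11400.00)(95.00) + (14176.44)(95.00) + (750.00)(210.00) = 2587261.50 in³
ΣAy_c = (11400.00)(30.00) + (14176.44)(100.32) + (750.00)(8.33) = 1770419.54 in³
x_c = 2587261.50 / 26326.44 = 98.28 in
y_c = 1770419.54 / 26326.44 = 67.25 in

x_c = 98.28 in, y_c = 67.25 in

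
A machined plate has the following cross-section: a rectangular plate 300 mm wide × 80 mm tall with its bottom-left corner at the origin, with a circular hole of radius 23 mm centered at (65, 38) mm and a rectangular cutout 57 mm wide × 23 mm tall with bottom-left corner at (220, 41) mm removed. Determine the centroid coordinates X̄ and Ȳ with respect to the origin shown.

X̄ = 150.58 mm, Ȳ = 39.38 mm

plate: A = 300 × 80 = 24000.00, centroid at (150.00, 40.00).
hole 1: A = −π·23² = -1661.90, centroid at (65.00, 38.00).
hole 2: A = −(57 × 23) = -1311.00, centroid at (248.50, 52.50).
ΣA = 21027.10 mm²
ΣAX̄ = (24000.00)(150.00) + (-1661.90)(65.00) + (-1311.00)(248.50) = 3166192.84 mm³
ΣAȲ = (24000.00)(40.00) + (-1661.90)(38.00) + (-1311.00)(52.50) = 828020.20 mm³
X̄ = 3166192.84 / 21027.10 = 150.58 mm
Ȳ = 828020.20 / 21027.10 = 39.38 mm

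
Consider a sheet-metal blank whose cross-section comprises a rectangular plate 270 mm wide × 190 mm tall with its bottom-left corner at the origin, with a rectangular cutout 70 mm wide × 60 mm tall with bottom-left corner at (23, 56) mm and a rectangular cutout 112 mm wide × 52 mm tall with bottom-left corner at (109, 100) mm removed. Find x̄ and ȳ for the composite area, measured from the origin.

x̄ = 138.60 mm, ȳ = 91.54 mm

plate: A = 270 × 190 = 51300.00, centroid at (135.00, 95.00).
hole 1: A = −(70 × 60) = -4200.00, centroid at (58.00, 86.00).
hole 2: A = −(112 × 52) = -5824.00, centroid at (165.00, 126.00).
ΣA = 41276.00 mm²
ΣAx̄ = (51300.00)(135.00) + (-4200.00)(58.00) + (-5824.00)(165.00) = 5720940.00 mm³
ΣAȳ = (51300.00)(95.00) + (-4200.00)(86.00) + (-5824.00)(126.00) = 3778476.00 mm³
x̄ = 5720940.00 / 41276.00 = 138.60 mm
ȳ = 3778476.00 / 41276.00 = 91.54 mm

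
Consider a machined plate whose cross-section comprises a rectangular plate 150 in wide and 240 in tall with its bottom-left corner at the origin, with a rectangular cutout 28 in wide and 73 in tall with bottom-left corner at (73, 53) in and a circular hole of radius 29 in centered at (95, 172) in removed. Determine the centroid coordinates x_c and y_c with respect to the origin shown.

x_c = 72.53 in, y_c = 117.60 in

plate: A = 150 × 240 = 36000.00, centroid at (75.00, 120.00).
hole 1: A = −(28 × 73) = -2044.00, centroid at (87.00, 89.50).
hole 2: A = −π·29² = -2642.08, centroid at (95.00, 172.00).
ΣA = 31313.92 in², ΣAx_c = 2271174.45 in³, ΣAy_c = 3682624.34 in³.
x_c = 2271174.45/31313.92 = 72.53 in; y_c = 3682624.34/31313.92 = 117.60 in.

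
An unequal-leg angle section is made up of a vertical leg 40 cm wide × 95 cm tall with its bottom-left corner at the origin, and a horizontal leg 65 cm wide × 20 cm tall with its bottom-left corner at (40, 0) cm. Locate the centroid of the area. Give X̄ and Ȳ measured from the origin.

X̄ = 33.38 cm, Ȳ = 37.94 cm

vertical leg: A = 40 × 95 = 3800.00, centroid at (20.00, 47.50).
horizontal leg: A = 65 × 20 = 1300.00, centroid at (72.50, 10.00).
ΣA = 5100.00 cm², ΣAX̄ = 170250.00 cm³, ΣAȲ = 193500.00 cm³.
X̄ = 170250.00/5100.00 = 33.38 cm; Ȳ = 193500.00/5100.00 = 37.94 cm.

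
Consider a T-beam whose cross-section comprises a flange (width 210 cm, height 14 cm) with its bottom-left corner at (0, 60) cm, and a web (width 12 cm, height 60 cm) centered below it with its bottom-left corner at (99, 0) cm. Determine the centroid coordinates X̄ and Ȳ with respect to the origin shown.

Part | A | x̄ᵢ | ȳᵢ | A·x̄ᵢ | A·ȳᵢ
web | 720.00 | 105.00 | 30.00 | 75600.00 | 21600.00
flange | 2940.00 | 105.00 | 67.00 | 308700.00 | 196980.00
Σ | 3660.00 |  |  | 384300.00 | 218580.00
X̄ = 384300.00 / 3660.00 = 105.00 cm
Ȳ = 218580.00 / 3660.00 = 59.72 cm

X̄ = 105.00 cm, Ȳ = 59.72 cm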